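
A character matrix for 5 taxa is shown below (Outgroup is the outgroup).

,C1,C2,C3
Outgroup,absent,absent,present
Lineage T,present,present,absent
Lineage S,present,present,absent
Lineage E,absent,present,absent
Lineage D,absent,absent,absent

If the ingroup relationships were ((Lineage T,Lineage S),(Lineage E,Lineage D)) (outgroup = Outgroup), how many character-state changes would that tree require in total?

4

Map each character onto ((Lineage T,Lineage S),(Lineage E,Lineage D)) (rooted by Outgroup) and count the minimum state changes it requires (Fitch parsimony):
C1: 1; C2: 2; C3: 1.
Total tree length = 4.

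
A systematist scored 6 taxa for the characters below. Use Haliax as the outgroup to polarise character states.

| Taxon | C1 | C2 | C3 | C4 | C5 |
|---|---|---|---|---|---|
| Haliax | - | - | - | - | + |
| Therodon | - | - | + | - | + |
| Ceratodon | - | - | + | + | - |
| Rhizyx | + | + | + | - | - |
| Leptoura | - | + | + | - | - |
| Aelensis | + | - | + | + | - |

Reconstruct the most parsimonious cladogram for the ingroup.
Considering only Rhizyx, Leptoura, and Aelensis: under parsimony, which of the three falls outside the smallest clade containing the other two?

Aelensis

Character polarity is set by the outgroup: the derived state is whichever differs from the outgroup's state, so for C5 the derived state is '-', and for the remaining characters it is '+'.
C1 groups Aelensis and Rhizyx, which is incompatible with the clades supported by the remaining characters; treating it as convergent (homoplasy) costs fewer steps than any alternative tree.
Only Leptoura and Rhizyx show the derived state '+' for C2, supporting them as a clade.
All ingroup taxa share the derived state '+' for C3; it defines the ingroup but does not resolve relationships within it.
C4: derived state '+' in Aelensis and Ceratodon only — synapomorphy for {Aelensis, Ceratodon}.
C5 (derived state '-') is shared by Aelensis, Ceratodon, Leptoura, and Rhizyx — a synapomorphy uniting that clade.
Most parsimonious ingroup topology: (Therodon,((Ceratodon,Aelensis),(Rhizyx,Leptoura))).
Rhizyx and Leptoura share a more recent common ancestor with each other than either does with Aelensis, so Aelensis is the least closely related of the three.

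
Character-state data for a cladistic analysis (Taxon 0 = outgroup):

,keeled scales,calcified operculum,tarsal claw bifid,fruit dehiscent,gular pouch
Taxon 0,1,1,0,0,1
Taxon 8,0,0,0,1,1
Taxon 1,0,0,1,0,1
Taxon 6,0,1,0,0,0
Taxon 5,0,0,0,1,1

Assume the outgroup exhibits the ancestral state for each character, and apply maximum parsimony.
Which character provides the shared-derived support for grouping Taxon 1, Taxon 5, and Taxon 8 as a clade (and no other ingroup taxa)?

Character polarity is set by the outgroup: the derived state is whichever differs from the outgroup's state, so for keeled scales, calcified operculum, gular pouch the derived state is '0', and for the remaining characters it is '1'.
All ingroup taxa share the derived state '0' for keeled scales; it defines the ingroup but does not resolve relationships within it.
calcified operculum: derived state '0' in Taxon 1, Taxon 5, and Taxon 8 only — synapomorphy for {Taxon 1, Taxon 5, Taxon 8}.
tarsal claw bifid (derived state '1') is unique to Taxon 1 (autapomorphy; uninformative for grouping).
fruit dehiscent (derived state '1') is shared by Taxon 5 and Taxon 8 — a synapomorphy uniting that clade.
gular pouch: derived state '0' in Taxon 6 only — an autapomorphy, so it tells us nothing about relationships among taxa.
Most parsimonious ingroup topology: (((Taxon 8,Taxon 5),Taxon 1),Taxon 6).
The clade {Taxon 1, Taxon 5, Taxon 8} is supported by calcified operculum: its derived state '0' occurs in exactly those taxa and in no other taxon (including the outgroup).

calcified operculum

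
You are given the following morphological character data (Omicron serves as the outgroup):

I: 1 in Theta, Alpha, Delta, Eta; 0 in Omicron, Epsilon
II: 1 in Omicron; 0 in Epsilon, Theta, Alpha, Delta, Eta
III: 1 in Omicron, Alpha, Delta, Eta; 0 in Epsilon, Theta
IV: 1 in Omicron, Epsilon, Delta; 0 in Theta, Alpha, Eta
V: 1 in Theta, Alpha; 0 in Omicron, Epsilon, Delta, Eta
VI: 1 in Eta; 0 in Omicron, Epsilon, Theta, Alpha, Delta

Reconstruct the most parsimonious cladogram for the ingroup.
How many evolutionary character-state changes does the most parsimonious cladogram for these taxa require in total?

Character polarity is set by the outgroup: the derived state is whichever differs from the outgroup's state, so for II, III, IV the derived state is '0', and for the remaining characters it is '1'.
I (derived state '1') is shared by Alpha, Delta, Eta, and Theta — a synapomorphy uniting that clade.
All ingroup taxa share the derived state '0' for II; it defines the ingroup but does not resolve relationships within it.
III (state '0') occurs in Epsilon and Theta but conflicts with the nesting implied by the other characters — most parsimoniously interpreted as homoplasy.
IV (derived state '0') is shared by Alpha, Eta, and Theta — a synapomorphy uniting that clade.
V (derived state '1') is shared by Alpha and Theta — a synapomorphy uniting that clade.
VI: derived state '1' in Eta only — an autapomorphy, so it tells us nothing about relationships among taxa.
Most parsimonious ingroup topology: (Epsilon,(((Theta,Alpha),Eta),Delta)).
Changes per character on this tree: I: 1; II: 1; III: 2; IV: 1; V: 1; VI: 1.
Total = 7.

7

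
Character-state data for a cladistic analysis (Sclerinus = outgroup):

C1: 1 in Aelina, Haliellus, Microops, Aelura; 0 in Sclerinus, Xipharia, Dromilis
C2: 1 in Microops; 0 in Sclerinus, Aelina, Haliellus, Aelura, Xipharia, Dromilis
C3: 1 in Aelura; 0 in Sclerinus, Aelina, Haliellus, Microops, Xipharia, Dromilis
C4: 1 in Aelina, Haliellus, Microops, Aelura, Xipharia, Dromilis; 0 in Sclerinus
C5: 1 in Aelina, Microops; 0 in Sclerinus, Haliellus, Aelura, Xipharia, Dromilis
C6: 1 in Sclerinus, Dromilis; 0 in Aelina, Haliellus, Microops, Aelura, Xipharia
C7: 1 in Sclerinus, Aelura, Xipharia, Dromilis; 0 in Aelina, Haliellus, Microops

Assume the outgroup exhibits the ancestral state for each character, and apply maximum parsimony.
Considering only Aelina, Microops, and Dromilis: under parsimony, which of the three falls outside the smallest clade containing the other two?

Dromilis

Character polarity is set by the outgroup: the derived state is whichever differs from the outgroup's state, so for C6, C7 the derived state is '0', and for the remaining characters it is '1'.
Only Aelina, Aelura, Haliellus, and Microops show the derived state '1' for C1, supporting them as a clade.
C2: derived state '1' in Microops only — an autapomorphy, so it tells us nothing about relationships among taxa.
C3: derived state '1' in Aelura only — an autapomorphy, so it tells us nothing about relationships among taxa.
C4 (derived state '1') is shared by all ingroup taxa — unites the whole ingroup.
Only Aelina and Microops show the derived state '1' for C5, supporting them as a clade.
Only Aelina, Aelura, Haliellus, Microops, and Xipharia show the derived state '0' for C6, supporting them as a clade.
Only Aelina, Haliellus, and Microops show the derived state '0' for C7, supporting them as a clade.
Most parsimonious ingroup topology: (((((Aelina,Microops),Haliellus),Aelura),Xipharia),Dromilis).
Aelina and Microops share a more recent common ancestor with each other than either does with Dromilis, so Dromilis is the least closely related of the three.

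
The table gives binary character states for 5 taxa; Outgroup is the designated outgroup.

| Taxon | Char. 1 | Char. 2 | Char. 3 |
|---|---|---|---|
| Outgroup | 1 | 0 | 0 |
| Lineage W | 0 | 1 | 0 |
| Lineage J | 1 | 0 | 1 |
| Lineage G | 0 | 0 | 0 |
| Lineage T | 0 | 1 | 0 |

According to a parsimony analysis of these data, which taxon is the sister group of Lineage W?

Character polarity is set by the outgroup: the derived state is whichever differs from the outgroup's state, so for Char. 1 the derived state is '0', and for the remaining characters it is '1'.
Only Lineage G, Lineage T, and Lineage W show the derived state '0' for Char. 1, supporting them as a clade.
Char. 2: derived state '1' in Lineage T and Lineage W only — synapomorphy for {Lineage T, Lineage W}.
Char. 3 (derived state '1') is unique to Lineage J (autapomorphy; uninformative for grouping).
Most parsimonious ingroup topology: (((Lineage W,Lineage T),Lineage G),Lineage J).
Lineage W and Lineage T form a cherry on this tree, so they are sister taxa.

Lineage T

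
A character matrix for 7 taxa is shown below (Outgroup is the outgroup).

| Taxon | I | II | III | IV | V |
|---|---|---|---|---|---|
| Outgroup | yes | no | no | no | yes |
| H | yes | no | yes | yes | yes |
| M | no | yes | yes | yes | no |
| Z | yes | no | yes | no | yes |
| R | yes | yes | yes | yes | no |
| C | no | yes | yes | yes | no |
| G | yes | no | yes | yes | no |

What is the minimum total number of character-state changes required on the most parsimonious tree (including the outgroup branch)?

Character polarity is set by the outgroup: the derived state is whichever differs from the outgroup's state, so for I, V the derived state is 'no', and for the remaining characters it is 'yes'.
I (derived state 'no') is shared by C and M — a synapomorphy uniting that clade.
Only C, M, and R show the derived state 'yes' for II, supporting them as a clade.
All ingroup taxa share the derived state 'yes' for III; it defines the ingroup but does not resolve relationships within it.
Only C, G, H, M, and R show the derived state 'yes' for IV, supporting them as a clade.
V (derived state 'no') is shared by C, G, M, and R — a synapomorphy uniting that clade.
Most parsimonious ingroup topology: ((H,(((M,C),R),G)),Z).
Changes per character on this tree: I: 1; II: 1; III: 1; IV: 1; V: 1.
Total = 5.

5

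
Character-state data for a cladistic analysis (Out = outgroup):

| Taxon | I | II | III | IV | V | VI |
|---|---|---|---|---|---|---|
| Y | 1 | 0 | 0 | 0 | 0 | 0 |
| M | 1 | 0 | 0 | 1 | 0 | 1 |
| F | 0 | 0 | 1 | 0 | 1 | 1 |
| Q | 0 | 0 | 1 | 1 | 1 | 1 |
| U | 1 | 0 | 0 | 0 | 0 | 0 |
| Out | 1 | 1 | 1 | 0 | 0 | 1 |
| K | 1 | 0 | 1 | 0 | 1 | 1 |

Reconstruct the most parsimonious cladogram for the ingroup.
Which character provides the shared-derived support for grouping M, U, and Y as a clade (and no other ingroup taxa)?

III

Character polarity is set by the outgroup: the derived state is whichever differs from the outgroup's state, so for I, II, III, VI the derived state is '0', and for the remaining characters it is '1'.
I: derived state '0' in F and Q only — synapomorphy for {F, Q}.
All ingroup taxa share the derived state '0' for II; it defines the ingroup but does not resolve relationships within it.
III: derived state '0' in M, U, and Y only — synapomorphy for {M, U, Y}.
IV (state '1') occurs in M and Q but conflicts with the nesting implied by the other characters — most parsimoniously interpreted as homoplasy.
V (derived state '1') is shared by F, K, and Q — a synapomorphy uniting that clade.
VI (derived state '0') is shared by U and Y — a synapomorphy uniting that clade.
Most parsimonious ingroup topology: (((Y,U),M),(K,(F,Q))).
The clade {M, U, Y} is supported by III: its derived state '0' occurs in exactly those taxa and in no other taxon (including the outgroup).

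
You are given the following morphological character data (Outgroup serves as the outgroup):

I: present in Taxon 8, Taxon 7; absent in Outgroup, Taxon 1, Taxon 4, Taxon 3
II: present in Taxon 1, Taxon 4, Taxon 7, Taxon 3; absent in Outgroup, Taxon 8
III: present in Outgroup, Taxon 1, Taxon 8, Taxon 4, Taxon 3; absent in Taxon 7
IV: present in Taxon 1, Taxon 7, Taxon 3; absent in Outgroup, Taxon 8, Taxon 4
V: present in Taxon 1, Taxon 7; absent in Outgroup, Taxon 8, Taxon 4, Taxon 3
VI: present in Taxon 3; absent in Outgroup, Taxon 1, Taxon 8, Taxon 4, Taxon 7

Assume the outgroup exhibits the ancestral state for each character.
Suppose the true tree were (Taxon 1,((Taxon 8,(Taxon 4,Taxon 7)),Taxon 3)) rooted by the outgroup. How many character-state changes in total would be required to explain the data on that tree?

11

Map each character onto (Taxon 1,((Taxon 8,(Taxon 4,Taxon 7)),Taxon 3)) (rooted by Outgroup) and count the minimum state changes it requires (Fitch parsimony):
I: 2; II: 2; III: 1; IV: 3; V: 2; VI: 1.
Total tree length = 11.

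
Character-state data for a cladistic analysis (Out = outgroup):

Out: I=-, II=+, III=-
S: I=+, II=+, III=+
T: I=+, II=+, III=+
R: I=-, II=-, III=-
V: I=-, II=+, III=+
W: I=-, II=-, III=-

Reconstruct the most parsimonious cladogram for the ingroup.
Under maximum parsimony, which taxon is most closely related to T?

S

Character polarity is set by the outgroup: the derived state is whichever differs from the outgroup's state, so for II the derived state is '-', and for the remaining characters it is '+'.
I: derived state '+' in S and T only — synapomorphy for {S, T}.
II: derived state '-' in R and W only — synapomorphy for {R, W}.
Only S, T, and V show the derived state '+' for III, supporting them as a clade.
Most parsimonious ingroup topology: (((S,T),V),(R,W)).
T and S form a cherry on this tree, so they are sister taxa.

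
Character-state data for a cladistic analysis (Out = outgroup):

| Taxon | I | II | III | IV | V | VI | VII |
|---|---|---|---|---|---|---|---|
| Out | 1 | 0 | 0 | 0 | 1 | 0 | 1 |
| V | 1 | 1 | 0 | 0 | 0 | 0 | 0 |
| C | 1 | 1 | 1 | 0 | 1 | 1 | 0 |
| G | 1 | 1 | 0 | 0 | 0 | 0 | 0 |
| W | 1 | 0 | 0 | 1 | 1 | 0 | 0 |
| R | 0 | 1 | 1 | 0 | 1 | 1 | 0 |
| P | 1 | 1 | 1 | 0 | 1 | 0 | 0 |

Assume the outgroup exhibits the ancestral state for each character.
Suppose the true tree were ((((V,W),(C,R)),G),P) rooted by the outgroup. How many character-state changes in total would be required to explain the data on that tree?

Map each character onto ((((V,W),(C,R)),G),P) (rooted by Out) and count the minimum state changes it requires (Fitch parsimony):
I: 1; II: 2; III: 2; IV: 1; V: 2; VI: 1; VII: 1.
Total tree length = 10.

10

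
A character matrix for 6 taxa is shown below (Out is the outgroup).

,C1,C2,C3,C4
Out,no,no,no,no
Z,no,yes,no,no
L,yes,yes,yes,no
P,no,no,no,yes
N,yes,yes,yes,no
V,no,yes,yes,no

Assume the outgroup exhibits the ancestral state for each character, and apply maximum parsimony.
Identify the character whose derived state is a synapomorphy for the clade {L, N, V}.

C3

The outgroup has state 'no' for every character, so 'yes' is the derived state throughout.
C1: derived state 'yes' in L and N only — synapomorphy for {L, N}.
Only L, N, V, and Z show the derived state 'yes' for C2, supporting them as a clade.
C3 (derived state 'yes') is shared by L, N, and V — a synapomorphy uniting that clade.
C4 (derived state 'yes') is unique to P (autapomorphy; uninformative for grouping).
Most parsimonious ingroup topology: ((Z,((L,N),V)),P).
The clade {L, N, V} is supported by C3: its derived state 'yes' occurs in exactly those taxa and in no other taxon (including the outgroup).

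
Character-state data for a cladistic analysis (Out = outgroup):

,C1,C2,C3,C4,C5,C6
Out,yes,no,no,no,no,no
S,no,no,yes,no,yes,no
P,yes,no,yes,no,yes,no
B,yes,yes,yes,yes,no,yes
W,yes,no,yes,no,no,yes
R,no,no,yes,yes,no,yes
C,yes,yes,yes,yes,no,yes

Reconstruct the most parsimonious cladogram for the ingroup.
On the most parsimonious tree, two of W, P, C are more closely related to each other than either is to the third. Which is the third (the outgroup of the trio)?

Character polarity is set by the outgroup: the derived state is whichever differs from the outgroup's state, so for C1 the derived state is 'no', and for the remaining characters it is 'yes'.
C1 (state 'no') occurs in R and S but conflicts with the nesting implied by the other characters — most parsimoniously interpreted as homoplasy.
Only B and C show the derived state 'yes' for C2, supporting them as a clade.
C3 (derived state 'yes') is shared by all ingroup taxa — unites the whole ingroup.
Only B, C, and R show the derived state 'yes' for C4, supporting them as a clade.
C5: derived state 'yes' in P and S only — synapomorphy for {P, S}.
Only B, C, R, and W show the derived state 'yes' for C6, supporting them as a clade.
Most parsimonious ingroup topology: ((S,P),(((B,C),R),W)).
W and C share a more recent common ancestor with each other than either does with P, so P is the least closely related of the three.

P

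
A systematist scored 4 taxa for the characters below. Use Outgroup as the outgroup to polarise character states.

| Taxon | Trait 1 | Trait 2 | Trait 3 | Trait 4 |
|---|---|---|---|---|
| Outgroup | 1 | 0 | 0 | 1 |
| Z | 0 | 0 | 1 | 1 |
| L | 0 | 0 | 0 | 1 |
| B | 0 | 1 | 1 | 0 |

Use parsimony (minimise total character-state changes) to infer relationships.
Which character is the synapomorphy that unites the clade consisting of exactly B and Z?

Character polarity is set by the outgroup: the derived state is whichever differs from the outgroup's state, so for Trait 1, Trait 4 the derived state is '0', and for the remaining characters it is '1'.
Trait 1 (derived state '0') is shared by all ingroup taxa — unites the whole ingroup.
Trait 2: derived state '1' in B only — an autapomorphy, so it tells us nothing about relationships among taxa.
Trait 3 (derived state '1') is shared by B and Z — a synapomorphy uniting that clade.
Trait 4: derived state '0' in B only — an autapomorphy, so it tells us nothing about relationships among taxa.
Most parsimonious ingroup topology: ((Z,B),L).
The clade {B, Z} is supported by Trait 3: its derived state '1' occurs in exactly those taxa and in no other taxon (including the outgroup).

Trait 3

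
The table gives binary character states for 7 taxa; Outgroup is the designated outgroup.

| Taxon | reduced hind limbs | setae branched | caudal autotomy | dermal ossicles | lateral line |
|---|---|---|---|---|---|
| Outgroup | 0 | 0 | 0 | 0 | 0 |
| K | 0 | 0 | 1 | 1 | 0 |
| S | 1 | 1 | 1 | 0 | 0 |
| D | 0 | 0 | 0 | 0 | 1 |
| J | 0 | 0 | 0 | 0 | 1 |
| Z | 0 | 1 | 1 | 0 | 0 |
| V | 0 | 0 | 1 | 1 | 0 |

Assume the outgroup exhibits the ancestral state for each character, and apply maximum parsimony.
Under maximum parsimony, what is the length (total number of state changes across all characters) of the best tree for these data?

5

The outgroup has state '0' for every character, so '1' is the derived state throughout.
reduced hind limbs (derived state '1') is unique to S (autapomorphy; uninformative for grouping).
setae branched (derived state '1') is shared by S and Z — a synapomorphy uniting that clade.
caudal autotomy (derived state '1') is shared by K, S, V, and Z — a synapomorphy uniting that clade.
Only K and V show the derived state '1' for dermal ossicles, supporting them as a clade.
lateral line: derived state '1' in D and J only — synapomorphy for {D, J}.
Most parsimonious ingroup topology: (((K,V),(S,Z)),(D,J)).
Changes per character on this tree: reduced hind limbs: 1; setae branched: 1; caudal autotomy: 1; dermal ossicles: 1; lateral line: 1.
Total = 5.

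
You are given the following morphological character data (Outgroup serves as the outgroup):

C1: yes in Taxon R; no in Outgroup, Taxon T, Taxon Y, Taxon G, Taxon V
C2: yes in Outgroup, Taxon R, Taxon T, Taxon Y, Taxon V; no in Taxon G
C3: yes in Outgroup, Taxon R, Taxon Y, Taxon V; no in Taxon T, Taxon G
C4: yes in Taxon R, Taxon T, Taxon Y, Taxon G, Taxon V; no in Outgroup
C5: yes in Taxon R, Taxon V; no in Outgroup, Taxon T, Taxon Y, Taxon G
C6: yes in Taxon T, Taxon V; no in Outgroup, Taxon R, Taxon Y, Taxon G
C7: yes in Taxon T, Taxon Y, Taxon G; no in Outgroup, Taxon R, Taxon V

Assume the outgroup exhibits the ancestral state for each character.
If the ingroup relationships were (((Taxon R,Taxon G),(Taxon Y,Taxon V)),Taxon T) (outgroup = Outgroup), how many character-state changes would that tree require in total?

Map each character onto (((Taxon R,Taxon G),(Taxon Y,Taxon V)),Taxon T) (rooted by Outgroup) and count the minimum state changes it requires (Fitch parsimony):
C1: 1; C2: 1; C3: 2; C4: 1; C5: 2; C6: 2; C7: 3.
Total tree length = 12.

12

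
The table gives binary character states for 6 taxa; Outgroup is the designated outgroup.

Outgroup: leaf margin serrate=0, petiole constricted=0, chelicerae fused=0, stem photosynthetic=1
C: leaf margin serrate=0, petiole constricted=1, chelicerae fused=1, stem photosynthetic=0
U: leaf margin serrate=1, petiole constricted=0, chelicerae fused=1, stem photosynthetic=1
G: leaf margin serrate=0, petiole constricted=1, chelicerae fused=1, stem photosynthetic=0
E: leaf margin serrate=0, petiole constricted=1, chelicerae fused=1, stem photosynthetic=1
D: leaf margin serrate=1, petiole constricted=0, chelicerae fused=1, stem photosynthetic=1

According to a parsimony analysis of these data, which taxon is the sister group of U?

D

Character polarity is set by the outgroup: the derived state is whichever differs from the outgroup's state, so for stem photosynthetic the derived state is '0', and for the remaining characters it is '1'.
leaf margin serrate: derived state '1' in D and U only — synapomorphy for {D, U}.
Only C, E, and G show the derived state '1' for petiole constricted, supporting them as a clade.
All ingroup taxa share the derived state '1' for chelicerae fused; it defines the ingroup but does not resolve relationships within it.
stem photosynthetic: derived state '0' in C and G only — synapomorphy for {C, G}.
Most parsimonious ingroup topology: (((C,G),E),(U,D)).
U and D form a cherry on this tree, so they are sister taxa.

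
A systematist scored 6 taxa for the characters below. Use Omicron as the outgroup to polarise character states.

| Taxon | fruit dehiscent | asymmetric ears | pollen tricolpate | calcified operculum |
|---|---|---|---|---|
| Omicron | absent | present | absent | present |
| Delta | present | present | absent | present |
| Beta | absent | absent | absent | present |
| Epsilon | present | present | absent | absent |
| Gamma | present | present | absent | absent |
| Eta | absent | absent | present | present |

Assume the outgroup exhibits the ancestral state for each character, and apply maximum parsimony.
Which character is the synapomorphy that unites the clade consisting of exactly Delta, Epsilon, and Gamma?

Character polarity is set by the outgroup: the derived state is whichever differs from the outgroup's state, so for asymmetric ears, calcified operculum the derived state is 'absent', and for the remaining characters it is 'present'.
fruit dehiscent (derived state 'present') is shared by Delta, Epsilon, and Gamma — a synapomorphy uniting that clade.
Only Beta and Eta show the derived state 'absent' for asymmetric ears, supporting them as a clade.
pollen tricolpate (derived state 'present') is unique to Eta (autapomorphy; uninformative for grouping).
calcified operculum (derived state 'absent') is shared by Epsilon and Gamma — a synapomorphy uniting that clade.
Most parsimonious ingroup topology: ((Delta,(Epsilon,Gamma)),(Beta,Eta)).
The clade {Delta, Epsilon, Gamma} is supported by fruit dehiscent: its derived state 'present' occurs in exactly those taxa and in no other taxon (including the outgroup).

fruit dehiscent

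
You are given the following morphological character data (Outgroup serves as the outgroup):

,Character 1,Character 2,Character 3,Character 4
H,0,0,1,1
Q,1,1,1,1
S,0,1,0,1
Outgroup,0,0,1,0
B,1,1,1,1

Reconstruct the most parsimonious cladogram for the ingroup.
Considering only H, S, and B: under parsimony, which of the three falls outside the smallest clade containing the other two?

H

Character polarity is set by the outgroup: the derived state is whichever differs from the outgroup's state, so for Character 3 the derived state is '0', and for the remaining characters it is '1'.
Character 1 (derived state '1') is shared by B and Q — a synapomorphy uniting that clade.
Only B, Q, and S show the derived state '1' for Character 2, supporting them as a clade.
Character 3 (derived state '0') is unique to S (autapomorphy; uninformative for grouping).
All ingroup taxa share the derived state '1' for Character 4; it defines the ingroup but does not resolve relationships within it.
Most parsimonious ingroup topology: (((B,Q),S),H).
S and B share a more recent common ancestor with each other than either does with H, so H is the least closely related of the three.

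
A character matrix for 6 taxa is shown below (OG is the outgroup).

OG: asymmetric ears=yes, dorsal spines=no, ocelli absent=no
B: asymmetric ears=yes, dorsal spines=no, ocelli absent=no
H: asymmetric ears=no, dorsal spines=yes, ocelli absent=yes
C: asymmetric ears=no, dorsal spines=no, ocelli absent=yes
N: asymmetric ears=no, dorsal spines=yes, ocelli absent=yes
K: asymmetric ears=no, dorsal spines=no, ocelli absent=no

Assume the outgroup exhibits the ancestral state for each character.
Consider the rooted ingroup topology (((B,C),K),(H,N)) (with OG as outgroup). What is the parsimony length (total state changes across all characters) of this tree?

5

Map each character onto (((B,C),K),(H,N)) (rooted by OG) and count the minimum state changes it requires (Fitch parsimony):
asymmetric ears: 2; dorsal spines: 1; ocelli absent: 2.
Total tree length = 5.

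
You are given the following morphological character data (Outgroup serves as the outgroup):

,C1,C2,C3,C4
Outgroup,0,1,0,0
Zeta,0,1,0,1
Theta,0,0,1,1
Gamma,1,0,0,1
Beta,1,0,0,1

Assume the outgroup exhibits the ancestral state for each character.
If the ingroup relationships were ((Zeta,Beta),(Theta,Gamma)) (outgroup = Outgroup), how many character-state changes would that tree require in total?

6

Map each character onto ((Zeta,Beta),(Theta,Gamma)) (rooted by Outgroup) and count the minimum state changes it requires (Fitch parsimony):
C1: 2; C2: 2; C3: 1; C4: 1.
Total tree length = 6.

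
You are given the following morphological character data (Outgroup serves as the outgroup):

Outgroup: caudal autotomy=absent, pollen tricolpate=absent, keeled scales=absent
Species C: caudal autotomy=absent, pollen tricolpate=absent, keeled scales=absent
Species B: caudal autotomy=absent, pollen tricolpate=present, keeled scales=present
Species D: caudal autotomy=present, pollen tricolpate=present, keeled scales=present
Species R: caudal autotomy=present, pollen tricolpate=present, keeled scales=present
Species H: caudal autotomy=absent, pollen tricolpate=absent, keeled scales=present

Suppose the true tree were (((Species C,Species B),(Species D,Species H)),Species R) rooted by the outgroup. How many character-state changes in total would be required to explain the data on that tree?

7

Map each character onto (((Species C,Species B),(Species D,Species H)),Species R) (rooted by Outgroup) and count the minimum state changes it requires (Fitch parsimony):
caudal autotomy: 2; pollen tricolpate: 3; keeled scales: 2.
Total tree length = 7.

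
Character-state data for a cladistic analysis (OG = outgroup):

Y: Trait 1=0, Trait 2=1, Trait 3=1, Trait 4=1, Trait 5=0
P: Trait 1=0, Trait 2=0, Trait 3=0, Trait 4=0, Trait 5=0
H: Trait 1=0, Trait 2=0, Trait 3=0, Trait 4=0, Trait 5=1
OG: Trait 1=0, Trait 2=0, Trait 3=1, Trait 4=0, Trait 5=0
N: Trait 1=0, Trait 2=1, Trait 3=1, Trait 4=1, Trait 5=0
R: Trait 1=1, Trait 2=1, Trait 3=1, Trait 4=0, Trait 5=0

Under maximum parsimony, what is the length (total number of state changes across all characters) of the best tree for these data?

Character polarity is set by the outgroup: the derived state is whichever differs from the outgroup's state, so for Trait 3 the derived state is '0', and for the remaining characters it is '1'.
Trait 1: derived state '1' in R only — an autapomorphy, so it tells us nothing about relationships among taxa.
Trait 2 (derived state '1') is shared by N, R, and Y — a synapomorphy uniting that clade.
Only H and P show the derived state '0' for Trait 3, supporting them as a clade.
Trait 4: derived state '1' in N and Y only — synapomorphy for {N, Y}.
Trait 5: derived state '1' in H only — an autapomorphy, so it tells us nothing about relationships among taxa.
Most parsimonious ingroup topology: (((Y,N),R),(H,P)).
Changes per character on this tree: Trait 1: 1; Trait 2: 1; Trait 3: 1; Trait 4: 1; Trait 5: 1.
Total = 5.

5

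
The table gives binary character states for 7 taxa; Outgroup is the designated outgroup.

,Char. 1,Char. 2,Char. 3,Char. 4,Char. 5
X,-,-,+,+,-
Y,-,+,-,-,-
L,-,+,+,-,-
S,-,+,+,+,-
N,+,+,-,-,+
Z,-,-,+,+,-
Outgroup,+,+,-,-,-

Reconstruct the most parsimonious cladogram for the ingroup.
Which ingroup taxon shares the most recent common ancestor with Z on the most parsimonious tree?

Character polarity is set by the outgroup: the derived state is whichever differs from the outgroup's state, so for Char. 1, Char. 2 the derived state is '-', and for the remaining characters it is '+'.
Char. 1: derived state '-' in L, S, X, Y, and Z only — synapomorphy for {L, S, X, Y, Z}.
Char. 2 (derived state '-') is shared by X and Z — a synapomorphy uniting that clade.
Char. 3 (derived state '+') is shared by L, S, X, and Z — a synapomorphy uniting that clade.
Char. 4 (derived state '+') is shared by S, X, and Z — a synapomorphy uniting that clade.
Char. 5 (derived state '+') is unique to N (autapomorphy; uninformative for grouping).
Most parsimonious ingroup topology: ((Y,((S,(X,Z)),L)),N).
Z and X form a cherry on this tree, so they are sister taxa.

X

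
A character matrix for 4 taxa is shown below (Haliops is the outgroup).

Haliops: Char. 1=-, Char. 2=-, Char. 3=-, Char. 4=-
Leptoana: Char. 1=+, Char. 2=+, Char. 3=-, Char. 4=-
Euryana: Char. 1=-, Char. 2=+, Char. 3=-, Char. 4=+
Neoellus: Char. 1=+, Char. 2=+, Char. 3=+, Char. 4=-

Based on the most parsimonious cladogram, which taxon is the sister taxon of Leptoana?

Neoellus

The outgroup has state '-' for every character, so '+' is the derived state throughout.
Char. 1 (derived state '+') is shared by Leptoana and Neoellus — a synapomorphy uniting that clade.
Char. 2 (derived state '+') is shared by all ingroup taxa — unites the whole ingroup.
Char. 3: derived state '+' in Neoellus only — an autapomorphy, so it tells us nothing about relationships among taxa.
Char. 4 (derived state '+') is unique to Euryana (autapomorphy; uninformative for grouping).
Most parsimonious ingroup topology: ((Leptoana,Neoellus),Euryana).
Leptoana and Neoellus form a cherry on this tree, so they are sister taxa.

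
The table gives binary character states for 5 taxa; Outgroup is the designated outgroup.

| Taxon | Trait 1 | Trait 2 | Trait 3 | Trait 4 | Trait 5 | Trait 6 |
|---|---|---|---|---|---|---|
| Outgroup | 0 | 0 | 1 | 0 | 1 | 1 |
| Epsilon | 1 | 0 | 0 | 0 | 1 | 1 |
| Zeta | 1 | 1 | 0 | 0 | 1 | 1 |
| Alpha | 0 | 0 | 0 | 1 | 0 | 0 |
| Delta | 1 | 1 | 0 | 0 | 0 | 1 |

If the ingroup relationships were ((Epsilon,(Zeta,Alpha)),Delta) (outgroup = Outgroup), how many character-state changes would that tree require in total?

9

Map each character onto ((Epsilon,(Zeta,Alpha)),Delta) (rooted by Outgroup) and count the minimum state changes it requires (Fitch parsimony):
Trait 1: 2; Trait 2: 2; Trait 3: 1; Trait 4: 1; Trait 5: 2; Trait 6: 1.
Total tree length = 9.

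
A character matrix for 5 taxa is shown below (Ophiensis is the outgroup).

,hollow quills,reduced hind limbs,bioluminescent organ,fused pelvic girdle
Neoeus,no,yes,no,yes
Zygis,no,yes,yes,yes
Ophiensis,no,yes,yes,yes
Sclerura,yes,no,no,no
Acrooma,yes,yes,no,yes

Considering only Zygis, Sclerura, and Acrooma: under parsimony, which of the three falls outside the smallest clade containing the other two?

Character polarity is set by the outgroup: the derived state is whichever differs from the outgroup's state, so for reduced hind limbs, bioluminescent organ, fused pelvic girdle the derived state is 'no', and for the remaining characters it is 'yes'.
hollow quills (derived state 'yes') is shared by Acrooma and Sclerura — a synapomorphy uniting that clade.
reduced hind limbs (derived state 'no') is unique to Sclerura (autapomorphy; uninformative for grouping).
bioluminescent organ (derived state 'no') is shared by Acrooma, Neoeus, and Sclerura — a synapomorphy uniting that clade.
fused pelvic girdle: derived state 'no' in Sclerura only — an autapomorphy, so it tells us nothing about relationships among taxa.
Most parsimonious ingroup topology: (((Acrooma,Sclerura),Neoeus),Zygis).
Acrooma and Sclerura share a more recent common ancestor with each other than either does with Zygis, so Zygis is the least closely related of the three.

Zygis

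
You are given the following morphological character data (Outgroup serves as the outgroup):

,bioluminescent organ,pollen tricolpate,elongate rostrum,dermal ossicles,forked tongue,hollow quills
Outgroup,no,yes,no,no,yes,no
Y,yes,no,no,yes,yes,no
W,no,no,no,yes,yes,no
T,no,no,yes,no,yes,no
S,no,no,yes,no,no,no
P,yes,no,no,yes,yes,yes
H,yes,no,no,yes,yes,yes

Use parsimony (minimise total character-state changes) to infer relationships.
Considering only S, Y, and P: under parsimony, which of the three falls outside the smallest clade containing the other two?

Character polarity is set by the outgroup: the derived state is whichever differs from the outgroup's state, so for pollen tricolpate, forked tongue the derived state is 'no', and for the remaining characters it is 'yes'.
bioluminescent organ: derived state 'yes' in H, P, and Y only — synapomorphy for {H, P, Y}.
All ingroup taxa share the derived state 'no' for pollen tricolpate; it defines the ingroup but does not resolve relationships within it.
elongate rostrum: derived state 'yes' in S and T only — synapomorphy for {S, T}.
dermal ossicles (derived state 'yes') is shared by H, P, W, and Y — a synapomorphy uniting that clade.
forked tongue (derived state 'no') is unique to S (autapomorphy; uninformative for grouping).
Only H and P show the derived state 'yes' for hollow quills, supporting them as a clade.
Most parsimonious ingroup topology: (((Y,(P,H)),W),(T,S)).
P and Y share a more recent common ancestor with each other than either does with S, so S is the least closely related of the three.

S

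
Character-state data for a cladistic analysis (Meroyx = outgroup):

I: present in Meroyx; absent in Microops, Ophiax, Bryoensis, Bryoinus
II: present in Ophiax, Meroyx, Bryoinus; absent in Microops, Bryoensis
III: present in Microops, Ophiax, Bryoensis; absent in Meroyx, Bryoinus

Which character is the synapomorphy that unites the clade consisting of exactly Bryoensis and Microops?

II

Character polarity is set by the outgroup: the derived state is whichever differs from the outgroup's state, so for I, II the derived state is 'absent', and for the remaining characters it is 'present'.
All ingroup taxa share the derived state 'absent' for I; it defines the ingroup but does not resolve relationships within it.
Only Bryoensis and Microops show the derived state 'absent' for II, supporting them as a clade.
III: derived state 'present' in Bryoensis, Microops, and Ophiax only — synapomorphy for {Bryoensis, Microops, Ophiax}.
Most parsimonious ingroup topology: (((Bryoensis,Microops),Ophiax),Bryoinus).
The clade {Bryoensis, Microops} is supported by II: its derived state 'absent' occurs in exactly those taxa and in no other taxon (including the outgroup).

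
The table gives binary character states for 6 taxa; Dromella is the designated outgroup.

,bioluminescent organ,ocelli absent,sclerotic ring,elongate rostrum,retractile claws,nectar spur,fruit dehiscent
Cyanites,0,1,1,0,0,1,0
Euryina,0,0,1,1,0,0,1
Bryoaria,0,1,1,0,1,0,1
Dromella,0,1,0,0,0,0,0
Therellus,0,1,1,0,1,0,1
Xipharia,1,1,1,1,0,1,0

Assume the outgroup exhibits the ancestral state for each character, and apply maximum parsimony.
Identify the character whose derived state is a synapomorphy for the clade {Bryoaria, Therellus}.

Character polarity is set by the outgroup: the derived state is whichever differs from the outgroup's state, so for ocelli absent the derived state is '0', and for the remaining characters it is '1'.
bioluminescent organ (derived state '1') is unique to Xipharia (autapomorphy; uninformative for grouping).
ocelli absent: derived state '0' in Euryina only — an autapomorphy, so it tells us nothing about relationships among taxa.
sclerotic ring (derived state '1') is shared by all ingroup taxa — unites the whole ingroup.
elongate rostrum groups Euryina and Xipharia, which is incompatible with the clades supported by the remaining characters; treating it as convergent (homoplasy) costs fewer steps than any alternative tree.
retractile claws: derived state '1' in Bryoaria and Therellus only — synapomorphy for {Bryoaria, Therellus}.
Only Cyanites and Xipharia show the derived state '1' for nectar spur, supporting them as a clade.
Only Bryoaria, Euryina, and Therellus show the derived state '1' for fruit dehiscent, supporting them as a clade.
Most parsimonious ingroup topology: (((Bryoaria,Therellus),Euryina),(Cyanites,Xipharia)).
The clade {Bryoaria, Therellus} is supported by retractile claws: its derived state '1' occurs in exactly those taxa and in no other taxon (including the outgroup).

retractile claws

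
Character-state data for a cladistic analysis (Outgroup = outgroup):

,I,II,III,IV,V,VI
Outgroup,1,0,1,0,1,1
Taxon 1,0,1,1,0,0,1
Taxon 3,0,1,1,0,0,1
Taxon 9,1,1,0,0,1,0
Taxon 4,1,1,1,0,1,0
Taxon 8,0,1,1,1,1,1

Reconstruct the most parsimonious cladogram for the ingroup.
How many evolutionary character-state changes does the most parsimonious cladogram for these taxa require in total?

Character polarity is set by the outgroup: the derived state is whichever differs from the outgroup's state, so for I, III, V, VI the derived state is '0', and for the remaining characters it is '1'.
I: derived state '0' in Taxon 1, Taxon 3, and Taxon 8 only — synapomorphy for {Taxon 1, Taxon 3, Taxon 8}.
II (derived state '1') is shared by all ingroup taxa — unites the whole ingroup.
III (derived state '0') is unique to Taxon 9 (autapomorphy; uninformative for grouping).
IV (derived state '1') is unique to Taxon 8 (autapomorphy; uninformative for grouping).
V: derived state '0' in Taxon 1 and Taxon 3 only — synapomorphy for {Taxon 1, Taxon 3}.
VI: derived state '0' in Taxon 4 and Taxon 9 only — synapomorphy for {Taxon 4, Taxon 9}.
Most parsimonious ingroup topology: (((Taxon 1,Taxon 3),Taxon 8),(Taxon 9,Taxon 4)).
Changes per character on this tree: I: 1; II: 1; III: 1; IV: 1; V: 1; VI: 1.
Total = 6.

6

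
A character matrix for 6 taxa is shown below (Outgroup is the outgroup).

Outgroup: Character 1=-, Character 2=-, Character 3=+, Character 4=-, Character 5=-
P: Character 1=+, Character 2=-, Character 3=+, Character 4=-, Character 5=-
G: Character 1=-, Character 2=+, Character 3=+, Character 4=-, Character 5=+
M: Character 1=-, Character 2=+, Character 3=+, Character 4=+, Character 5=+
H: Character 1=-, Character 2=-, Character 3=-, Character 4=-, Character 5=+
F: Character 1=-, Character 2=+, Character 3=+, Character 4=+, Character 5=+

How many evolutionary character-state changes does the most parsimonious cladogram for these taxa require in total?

5

Character polarity is set by the outgroup: the derived state is whichever differs from the outgroup's state, so for Character 3 the derived state is '-', and for the remaining characters it is '+'.
Character 1 (derived state '+') is unique to P (autapomorphy; uninformative for grouping).
Character 2 (derived state '+') is shared by F, G, and M — a synapomorphy uniting that clade.
Character 3 (derived state '-') is unique to H (autapomorphy; uninformative for grouping).
Character 4: derived state '+' in F and M only — synapomorphy for {F, M}.
Character 5 (derived state '+') is shared by F, G, H, and M — a synapomorphy uniting that clade.
Most parsimonious ingroup topology: (P,((G,(M,F)),H)).
Changes per character on this tree: Character 1: 1; Character 2: 1; Character 3: 1; Character 4: 1; Character 5: 1.
Total = 5.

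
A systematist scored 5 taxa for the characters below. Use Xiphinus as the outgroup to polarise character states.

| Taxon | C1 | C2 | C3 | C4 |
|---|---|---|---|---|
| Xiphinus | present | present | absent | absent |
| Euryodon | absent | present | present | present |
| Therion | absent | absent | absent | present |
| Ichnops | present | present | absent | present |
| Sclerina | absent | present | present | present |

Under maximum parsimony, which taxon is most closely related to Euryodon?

Character polarity is set by the outgroup: the derived state is whichever differs from the outgroup's state, so for C1, C2 the derived state is 'absent', and for the remaining characters it is 'present'.
C1 (derived state 'absent') is shared by Euryodon, Sclerina, and Therion — a synapomorphy uniting that clade.
C2: derived state 'absent' in Therion only — an autapomorphy, so it tells us nothing about relationships among taxa.
C3: derived state 'present' in Euryodon and Sclerina only — synapomorphy for {Euryodon, Sclerina}.
C4 (derived state 'present') is shared by all ingroup taxa — unites the whole ingroup.
Most parsimonious ingroup topology: (((Euryodon,Sclerina),Therion),Ichnops).
Euryodon and Sclerina form a cherry on this tree, so they are sister taxa.

Sclerina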